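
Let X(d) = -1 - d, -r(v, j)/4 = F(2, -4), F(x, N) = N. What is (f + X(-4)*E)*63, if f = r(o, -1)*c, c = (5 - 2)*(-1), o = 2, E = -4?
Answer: -3780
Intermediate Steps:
r(v, j) = 16 (r(v, j) = -4*(-4) = 16)
c = -3 (c = 3*(-1) = -3)
f = -48 (f = 16*(-3) = -48)
(f + X(-4)*E)*63 = (-48 + (-1 - 1*(-4))*(-4))*63 = (-48 + (-1 + 4)*(-4))*63 = (-48 + 3*(-4))*63 = (-48 - 12)*63 = -60*63 = -3780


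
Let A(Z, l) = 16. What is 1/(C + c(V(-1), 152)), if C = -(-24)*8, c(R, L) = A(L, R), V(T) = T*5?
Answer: 1/208 ≈ 0.0048077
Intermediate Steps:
V(T) = 5*T
c(R, L) = 16
C = 192 (C = -1*(-192) = 192)
1/(C + c(V(-1), 152)) = 1/(192 + 16) = 1/208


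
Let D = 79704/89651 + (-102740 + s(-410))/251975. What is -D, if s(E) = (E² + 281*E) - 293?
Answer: -15588045307/22589810725 ≈ -0.69005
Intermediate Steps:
s(E) = -293 + E² + 281*E
D = 15588045307/22589810725 (D = 79704/89651 + (-102740 + (-293 + (-410)² + 281*(-410)))/251975 = 79704*(1/89651) + (-102740 + (-293 + 168100 - 115210))*(1/251975) = 79704/89651 + (-102740 + 52597)*(1/251975) = 79704/89651 - 50143*1/251975 = 79704/89651 - 50143/251975 = 15588045307/22589810725 ≈ 0.69005)
-D = -1*15588045307/22589810725 = -15588045307/22589810725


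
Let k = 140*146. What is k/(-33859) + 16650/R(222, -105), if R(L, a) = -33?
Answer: -26877470/53207 ≈ -505.15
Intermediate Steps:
k = 20440
k/(-33859) + 16650/R(222, -105) = 20440/(-33859) + 16650/(-33) = 20440*(-1/33859) + 16650*(-1/33) = -2920/4837 - 5550/11 = -26877470/53207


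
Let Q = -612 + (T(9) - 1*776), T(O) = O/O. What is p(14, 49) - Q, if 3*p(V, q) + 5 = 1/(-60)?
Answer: 249359/180 ≈ 1385.3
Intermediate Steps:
T(O) = 1
p(V, q) = -301/180 (p(V, q) = -5/3 + (⅓)/(-60) = -5/3 + (⅓)*(-1/60) = -5/3 - 1/180 = -301/180)
Q = -1387 (Q = -612 + (1 - 1*776) = -612 + (1 - 776) = -612 - 775 = -1387)
p(14, 49) - Q = -301/180 - 1*(-1387) = -301/180 + 1387 = 249359/180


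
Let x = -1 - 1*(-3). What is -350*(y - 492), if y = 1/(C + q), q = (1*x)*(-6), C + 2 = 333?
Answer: 54931450/319 ≈ 1.7220e+5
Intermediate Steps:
x = 2 (x = -1 + 3 = 2)
C = 331 (C = -2 + 333 = 331)
q = -12 (q = (1*2)*(-6) = 2*(-6) = -12)
y = 1/319 (y = 1/(331 - 12) = 1/319 ≈ 0.0031348)
-350*(y - 492) = -350*(1/319 - 492) = -350*(-156947/319) = 54931450/319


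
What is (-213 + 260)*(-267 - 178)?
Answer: -20915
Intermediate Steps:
(-213 + 260)*(-267 - 178) = 47*(-445) = -20915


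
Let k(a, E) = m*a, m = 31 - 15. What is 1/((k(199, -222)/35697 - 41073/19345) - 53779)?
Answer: -9459705/508752716132 ≈ -1.8594e-5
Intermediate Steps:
m = 16
k(a, E) = 16*a
1/((k(199, -222)/35697 - 41073/19345) - 53779) = 1/(((16*199)/35697 - 41073/19345) - 53779) = 1/((3184*(1/35697) - 41073*1/19345) - 53779) = 1/((3184/35697 - 41073/19345) - 53779) = 1/(-19240937/9459705 - 53779) = 1/(-508752716132/9459705) = -9459705/508752716132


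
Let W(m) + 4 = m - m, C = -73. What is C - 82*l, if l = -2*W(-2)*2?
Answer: -1385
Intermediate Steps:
W(m) = -4 (W(m) = -4 + (m - m) = -4 + 0 = -4)
l = 16 (l = -2*(-4)*2 = 8*2 = 16)
C - 82*l = -73 - 82*16 = -73 - 1312 = -1385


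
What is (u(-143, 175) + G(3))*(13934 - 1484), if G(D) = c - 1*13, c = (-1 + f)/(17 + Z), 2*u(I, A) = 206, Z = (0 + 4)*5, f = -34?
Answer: 41022750/37 ≈ 1.1087e+6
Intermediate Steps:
Z = 20 (Z = 4*5 = 20)
u(I, A) = 103 (u(I, A) = (½)*206 = 103)
c = -35/37 (c = (-1 - 34)/(17 + 20) = -35/37 ≈ -0.94595)
G(D) = -516/37 (G(D) = -35/37 - 1*13 = -35/37 - 13 = -516/37)
(u(-143, 175) + G(3))*(13934 - 1484) = (103 - 516/37)*(13934 - 1484) = (3295/37)*12450 = 41022750/37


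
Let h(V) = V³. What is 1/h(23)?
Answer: 1/12167 ≈ 8.2190e-5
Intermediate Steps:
1/h(23) = 1/(23³) = 1/12167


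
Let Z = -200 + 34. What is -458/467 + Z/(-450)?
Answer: -64289/105075 ≈ -0.61184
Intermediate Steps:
Z = -166
-458/467 + Z/(-450) = -458/467 - 166/(-450) = -458*1/467 - 166*(-1/450) = -458/467 + 83/225 = -64289/105075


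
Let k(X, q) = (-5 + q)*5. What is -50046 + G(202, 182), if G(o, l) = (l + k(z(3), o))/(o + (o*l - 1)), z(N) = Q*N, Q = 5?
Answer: -1849949223/36965 ≈ -50046.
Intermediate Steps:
z(N) = 5*N
k(X, q) = -25 + 5*q
G(o, l) = (-25 + l + 5*o)/(-1 + o + l*o) (G(o, l) = (l + (-25 + 5*o))/(o + (o*l - 1)) = (-25 + l + 5*o)/(o + (l*o - 1)) = (-25 + l + 5*o)/(o + (-1 + l*o)) = (-25 + l + 5*o)/(-1 + o + l*o))
-50046 + G(202, 182) = -50046 + (-25 + 182 + 5*202)/(-1 + 202 + 182*202) = -50046 + (-25 + 182 + 1010)/(-1 + 202 + 36764) = -50046 + 1167/36965 = -1849949223/36965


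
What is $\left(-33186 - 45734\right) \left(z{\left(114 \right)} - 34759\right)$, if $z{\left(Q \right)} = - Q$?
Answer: $2752177160$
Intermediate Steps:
$\left(-33186 - 45734\right) \left(z{\left(114 \right)} - 34759\right) = \left(-33186 - 45734\right) \left(\left(-1\right) 114 - 34759\right) = - 78920 \left(-114 - 34759\right) = \left(-78920\right) \left(-34873\right) = 2752177160$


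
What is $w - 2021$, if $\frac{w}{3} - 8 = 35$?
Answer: $-1892$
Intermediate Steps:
$w = 129$ ($w = 24 + 3 \cdot 35 = 24 + 105 = 129$)
$w - 2021 = 129 - 2021 = -1892$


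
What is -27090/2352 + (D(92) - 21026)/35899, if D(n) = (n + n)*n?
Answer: -23384343/2010344 ≈ -11.632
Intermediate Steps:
D(n) = 2*n² (D(n) = (2*n)*n = 2*n²)
-27090/2352 + (D(92) - 21026)/35899 = -27090/2352 + (2*92² - 21026)/35899 = -27090*1/2352 + (2*8464 - 21026)*(1/35899) = -645/56 + (16928 - 21026)*(1/35899) = -645/56 - 4098*1/35899 = -645/56 - 4098/35899 = -23384343/2010344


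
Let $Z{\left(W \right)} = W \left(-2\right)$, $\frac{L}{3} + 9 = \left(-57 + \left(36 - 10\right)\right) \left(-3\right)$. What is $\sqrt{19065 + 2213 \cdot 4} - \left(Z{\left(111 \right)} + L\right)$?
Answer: $-30 + \sqrt{27917} \approx 137.08$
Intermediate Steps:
$L = 252$ ($L = -27 + 3 \left(-57 + \left(36 - 10\right)\right) \left(-3\right) = -27 + 3 \left(-57 + 26\right) \left(-3\right) = -27 + 3 \left(\left(-31\right) \left(-3\right)\right) = -27 + 3 \cdot 93 = -27 + 279 = 252$)
$Z{\left(W \right)} = - 2 W$
$\sqrt{19065 + 2213 \cdot 4} - \left(Z{\left(111 \right)} + L\right) = \sqrt{19065 + 2213 \cdot 4} - \left(\left(-2\right) 111 + 252\right) = \sqrt{19065 + 8852} - \left(-222 + 252\right) = \sqrt{27917} - 30 = -30 + \sqrt{27917}$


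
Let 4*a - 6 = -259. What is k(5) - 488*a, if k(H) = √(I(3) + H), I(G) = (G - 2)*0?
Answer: 30866 + √5 ≈ 30868.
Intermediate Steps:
a = -253/4 (a = 3/2 + (¼)*(-259) = 3/2 - 259/4 = -253/4 ≈ -63.250)
I(G) = 0 (I(G) = (-2 + G)*0 = 0)
k(H) = √H (k(H) = √(0 + H) = √H)
k(5) - 488*a = √5 - 488*(-253/4) = √5 + 30866 = 30866 + √5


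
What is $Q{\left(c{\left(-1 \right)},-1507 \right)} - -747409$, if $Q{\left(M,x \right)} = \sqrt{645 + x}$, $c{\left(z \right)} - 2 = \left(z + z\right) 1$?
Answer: $747409 + i \sqrt{862} \approx 7.4741 \cdot 10^{5} + 29.36 i$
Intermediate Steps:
$c{\left(z \right)} = 2 + 2 z$ ($c{\left(z \right)} = 2 + \left(z + z\right) 1 = 2 + 2 z 1 = 2 + 2 z$)
$Q{\left(c{\left(-1 \right)},-1507 \right)} - -747409 = \sqrt{645 - 1507} - -747409 = \sqrt{-862} + 747409 = i \sqrt{862} + 747409 = 747409 + i \sqrt{862}$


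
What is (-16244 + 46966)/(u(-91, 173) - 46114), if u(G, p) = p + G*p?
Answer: -15361/30842 ≈ -0.49805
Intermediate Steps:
(-16244 + 46966)/(u(-91, 173) - 46114) = (-16244 + 46966)/(173*(1 - 91) - 46114) = 30722/(173*(-90) - 46114) = 30722/(-15570 - 46114) = 30722/(-61684) = 30722*(-1/61684) = -15361/30842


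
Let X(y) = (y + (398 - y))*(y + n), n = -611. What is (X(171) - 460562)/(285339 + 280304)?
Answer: -635682/565643 ≈ -1.1238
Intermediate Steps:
X(y) = -243178 + 398*y (X(y) = (y + (398 - y))*(y - 611) = 398*(-611 + y) = -243178 + 398*y)
(X(171) - 460562)/(285339 + 280304) = ((-243178 + 398*171) - 460562)/(285339 + 280304) = ((-243178 + 68058) - 460562)/565643 = (-175120 - 460562)*(1/565643) = -635682*1/565643 = -635682/565643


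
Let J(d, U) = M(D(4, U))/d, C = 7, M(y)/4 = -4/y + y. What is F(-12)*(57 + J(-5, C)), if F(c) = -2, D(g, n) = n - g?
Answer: -334/3 ≈ -111.33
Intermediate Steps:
M(y) = -16/y + 4*y (M(y) = 4*(-4/y + y) = 4*(y - 4/y) = -16/y + 4*y)
J(d, U) = (-16 - 16/(-4 + U) + 4*U)/d (J(d, U) = (-16/(U - 1*4) + 4*(U - 1*4))/d = (-16/(U - 4) + 4*(U - 4))/d = (-16/(-4 + U) + 4*(-4 + U))/d = (-16/(-4 + U) + (-16 + 4*U))/d = (-16 - 16/(-4 + U) + 4*U)/d)
F(-12)*(57 + J(-5, C)) = -2*(57 + 4*(-4 + (4 - 1*7)²)/(-5*(-4 + 7))) = -2*(57 + 4*(-⅕)*(-4 + (4 - 7)²)/3) = -2*(57 + 4*(-⅕)*(⅓)*(-4 + (-3)²)) = -2*(57 + 4*(-⅕)*(⅓)*(-4 + 9)) = -2*(57 + 4*(-⅕)*(⅓)*5) = -2*(57 - 4/3) = -2*167/3 = -334/3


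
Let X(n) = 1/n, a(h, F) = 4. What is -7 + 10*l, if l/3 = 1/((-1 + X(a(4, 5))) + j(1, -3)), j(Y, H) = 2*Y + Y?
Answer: 19/3 ≈ 6.3333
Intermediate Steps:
j(Y, H) = 3*Y
l = 4/3 (l = 3/((-1 + 1/4) + 3*1) = 3/((-1 + ¼) + 3) = 3/(-¾ + 3) = 3/(9/4) = 3*(4/9) = 4/3 ≈ 1.3333)
-7 + 10*l = -7 + 10*(4/3) = -7 + 40/3 = 19/3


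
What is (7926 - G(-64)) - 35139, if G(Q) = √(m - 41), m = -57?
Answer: -27213 - 7*I*√2 ≈ -27213.0 - 9.8995*I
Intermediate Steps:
G(Q) = 7*I*√2 (G(Q) = √(-57 - 41) = √(-98) = 7*I*√2)
(7926 - G(-64)) - 35139 = (7926 - 7*I*√2) - 35139 = -27213 - 7*I*√2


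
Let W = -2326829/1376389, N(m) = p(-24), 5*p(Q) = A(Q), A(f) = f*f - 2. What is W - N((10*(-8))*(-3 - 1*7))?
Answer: -801681431/6881945 ≈ -116.49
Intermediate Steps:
A(f) = -2 + f² (A(f) = f² - 2 = -2 + f²)
p(Q) = -⅖ + Q²/5 (p(Q) = (-2 + Q²)/5 = -⅖ + Q²/5)
N(m) = 574/5 (N(m) = -⅖ + (⅕)*(-24)² = -⅖ + (⅕)*576 = -⅖ + 576/5 = 574/5)
W = -2326829/1376389 (W = -2326829*1/1376389 = -2326829/1376389 ≈ -1.6905)
W - N((10*(-8))*(-3 - 1*7)) = -2326829/1376389 - 1*574/5 = -2326829/1376389 - 574/5 = -801681431/6881945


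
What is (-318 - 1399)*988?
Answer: -1696396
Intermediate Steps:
(-318 - 1399)*988 = -1717*988 = -1696396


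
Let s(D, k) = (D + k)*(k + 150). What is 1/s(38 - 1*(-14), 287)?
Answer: 1/148143 ≈ 6.7502e-6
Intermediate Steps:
s(D, k) = (150 + k)*(D + k) (s(D, k) = (D + k)*(150 + k) = (150 + k)*(D + k))
1/s(38 - 1*(-14), 287) = 1/(287² + 150*(38 - 1*(-14)) + 150*287 + (38 - 1*(-14))*287) = 1/(82369 + 150*(38 + 14) + 43050 + (38 + 14)*287) = 1/(82369 + 150*52 + 43050 + 52*287) = 1/(82369 + 7800 + 43050 + 14924) = 1/148143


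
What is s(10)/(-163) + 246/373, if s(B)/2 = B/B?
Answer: 39352/60799 ≈ 0.64725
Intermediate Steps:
s(B) = 2 (s(B) = 2*(B/B) = 2*1 = 2)
s(10)/(-163) + 246/373 = 2/(-163) + 246/373 = 2*(-1/163) + 246*(1/373) = -2/163 + 246/373 = 39352/60799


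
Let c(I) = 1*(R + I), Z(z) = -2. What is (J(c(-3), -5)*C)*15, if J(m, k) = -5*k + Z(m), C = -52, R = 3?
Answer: -17940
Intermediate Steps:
c(I) = 3 + I (c(I) = 1*(3 + I) = 3 + I)
J(m, k) = -2 - 5*k (J(m, k) = -5*k - 2 = -2 - 5*k)
(J(c(-3), -5)*C)*15 = ((-2 - 5*(-5))*(-52))*15 = ((-2 + 25)*(-52))*15 = (23*(-52))*15 = -1196*15 = -17940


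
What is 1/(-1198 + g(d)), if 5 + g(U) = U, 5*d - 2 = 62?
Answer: -5/5951 ≈ -0.00084019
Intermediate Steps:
d = 64/5 (d = ⅖ + (⅕)*62 = ⅖ + 62/5 = 64/5 ≈ 12.800)
g(U) = -5 + U
1/(-1198 + g(d)) = 1/(-1198 + (-5 + 64/5)) = 1/(-1198 + 39/5) = 1/(-5951/5) = -5/5951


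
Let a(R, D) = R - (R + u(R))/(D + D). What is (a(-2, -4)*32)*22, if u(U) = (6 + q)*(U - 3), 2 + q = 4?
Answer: -5104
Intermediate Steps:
q = 2 (q = -2 + 4 = 2)
u(U) = -24 + 8*U (u(U) = (6 + 2)*(U - 3) = 8*(-3 + U) = -24 + 8*U)
a(R, D) = R - (-24 + 9*R)/(2*D) (a(R, D) = R - (R + (-24 + 8*R))/(D + D) = R - (-24 + 9*R)/(2*D))
(a(-2, -4)*32)*22 = (((12 - 9/2*(-2) - 4*(-2))/(-4))*32)*22 = (-(12 + 9 + 8)/4*32)*22 = (-¼*29*32)*22 = -29/4*32*22 = -232*22 = -5104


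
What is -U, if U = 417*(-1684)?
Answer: 702228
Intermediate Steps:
U = -702228
-U = -1*(-702228) = 702228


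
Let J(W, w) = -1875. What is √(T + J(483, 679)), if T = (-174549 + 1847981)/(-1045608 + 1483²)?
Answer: I*√2493656611598683/1153681 ≈ 43.285*I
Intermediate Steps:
T = 1673432/1153681 (T = 1673432/(-1045608 + 2199289) = 1673432/1153681 ≈ 1.4505)
√(T + J(483, 679)) = √(1673432/1153681 - 1875) = √(-2161478443/1153681) = I*√2493656611598683/1153681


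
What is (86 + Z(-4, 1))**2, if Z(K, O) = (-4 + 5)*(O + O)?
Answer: 7744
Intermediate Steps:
Z(K, O) = 2*O (Z(K, O) = 1*(2*O) = 2*O)
(86 + Z(-4, 1))**2 = (86 + 2*1)**2 = (86 + 2)**2 = 88**2 = 7744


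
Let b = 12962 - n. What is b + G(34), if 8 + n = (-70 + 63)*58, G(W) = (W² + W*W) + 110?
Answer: 15798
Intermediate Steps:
G(W) = 110 + 2*W² (G(W) = (W² + W²) + 110 = 2*W² + 110 = 110 + 2*W²)
n = -414 (n = -8 + (-70 + 63)*58 = -8 - 7*58 = -8 - 406 = -414)
b = 13376 (b = 12962 - 1*(-414) = 12962 + 414 = 13376)
b + G(34) = 13376 + (110 + 2*34²) = 13376 + (110 + 2*1156) = 13376 + (110 + 2312) = 13376 + 2422 = 15798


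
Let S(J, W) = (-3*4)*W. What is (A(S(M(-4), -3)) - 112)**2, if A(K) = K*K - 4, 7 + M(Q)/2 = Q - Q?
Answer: 1392400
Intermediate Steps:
M(Q) = -14 (M(Q) = -14 + 2*(Q - Q) = -14 + 2*0 = -14 + 0 = -14)
S(J, W) = -12*W
A(K) = -4 + K**2 (A(K) = K**2 - 4 = -4 + K**2)
(A(S(M(-4), -3)) - 112)**2 = ((-4 + (-12*(-3))**2) - 112)**2 = ((-4 + 36**2) - 112)**2 = ((-4 + 1296) - 112)**2 = (1292 - 112)**2 = 1180**2 = 1392400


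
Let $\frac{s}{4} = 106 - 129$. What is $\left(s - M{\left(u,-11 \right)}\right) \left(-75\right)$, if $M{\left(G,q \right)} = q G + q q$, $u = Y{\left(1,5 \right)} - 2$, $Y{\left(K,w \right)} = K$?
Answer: $16800$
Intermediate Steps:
$u = -1$ ($u = 1 - 2 = -1$)
$M{\left(G,q \right)} = q^{2} + G q$ ($M{\left(G,q \right)} = G q + q^{2} = q^{2} + G q$)
$s = -92$ ($s = 4 \left(106 - 129\right) = 4 \left(-23\right) = -92$)
$\left(s - M{\left(u,-11 \right)}\right) \left(-75\right) = \left(-92 - - 11 \left(-1 - 11\right)\right) \left(-75\right) = \left(-92 - \left(-11\right) \left(-12\right)\right) \left(-75\right) = \left(-92 - 132\right) \left(-75\right) = \left(-224\right) \left(-75\right) = 16800$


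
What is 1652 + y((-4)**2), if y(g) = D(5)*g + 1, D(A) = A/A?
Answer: 1669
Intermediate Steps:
D(A) = 1
y(g) = 1 + g (y(g) = 1*g + 1 = g + 1 = 1 + g)
1652 + y((-4)**2) = 1652 + (1 + (-4)**2) = 1652 + (1 + 16) = 1652 + 17 = 1669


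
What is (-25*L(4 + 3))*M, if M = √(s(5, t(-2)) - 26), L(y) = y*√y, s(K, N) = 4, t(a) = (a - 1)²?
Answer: -175*I*√154 ≈ -2171.7*I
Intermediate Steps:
t(a) = (-1 + a)²
L(y) = y^(3/2)
M = I*√22 (M = √(4 - 26) = √(-22) = I*√22 ≈ 4.6904*I)
(-25*L(4 + 3))*M = (-25*(4 + 3)^(3/2))*(I*√22) = (-175*√7)*(I*√22) = -175*I*√154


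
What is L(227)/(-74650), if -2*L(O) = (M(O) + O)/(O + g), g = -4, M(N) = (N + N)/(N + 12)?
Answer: 54707/7957242100 ≈ 6.8751e-6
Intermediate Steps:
M(N) = 2*N/(12 + N) (M(N) = (2*N)/(12 + N) = 2*N/(12 + N))
L(O) = -(O + 2*O/(12 + O))/(2*(-4 + O)) (L(O) = -(2*O/(12 + O) + O)/(2*(O - 4)) = -(O + 2*O/(12 + O))/(2*(-4 + O)))
L(227)/(-74650) = ((½)*227*(-14 - 1*227)/((-4 + 227)*(12 + 227)))/(-74650) = ((½)*227*(-14 - 227)/(223*239))*(-1/74650) = ((½)*227*(1/223)*(1/239)*(-241))*(-1/74650) = -54707/106594*(-1/74650) = 54707/7957242100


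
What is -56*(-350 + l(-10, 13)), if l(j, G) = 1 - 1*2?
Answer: 19656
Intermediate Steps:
l(j, G) = -1 (l(j, G) = 1 - 2 = -1)
-56*(-350 + l(-10, 13)) = -56*(-350 - 1) = -56*(-351) = 19656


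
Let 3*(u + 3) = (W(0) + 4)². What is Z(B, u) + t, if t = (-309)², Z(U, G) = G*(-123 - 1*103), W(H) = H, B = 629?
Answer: 284861/3 ≈ 94954.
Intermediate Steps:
u = 7/3 (u = -3 + (0 + 4)²/3 = -3 + (⅓)*4² = -3 + (⅓)*16 = -3 + 16/3 = 7/3 ≈ 2.3333)
Z(U, G) = -226*G (Z(U, G) = G*(-123 - 103) = G*(-226) = -226*G)
t = 95481
Z(B, u) + t = -226*7/3 + 95481 = -1582/3 + 95481 = 284861/3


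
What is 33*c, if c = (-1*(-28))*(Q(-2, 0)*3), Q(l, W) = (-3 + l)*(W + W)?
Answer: 0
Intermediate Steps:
Q(l, W) = 2*W*(-3 + l) (Q(l, W) = (-3 + l)*(2*W) = 2*W*(-3 + l))
c = 0 (c = (-1*(-28))*((2*0*(-3 - 2))*3) = 28*((2*0*(-5))*3) = 28*(0*3) = 28*0 = 0)
33*c = 33*0 = 0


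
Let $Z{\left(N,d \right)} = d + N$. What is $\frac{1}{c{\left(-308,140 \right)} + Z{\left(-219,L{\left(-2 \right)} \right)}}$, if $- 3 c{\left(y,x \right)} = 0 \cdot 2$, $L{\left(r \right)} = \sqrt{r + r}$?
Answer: $- \frac{219}{47965} - \frac{2 i}{47965} \approx -0.0045658 - 4.1697 \cdot 10^{-5} i$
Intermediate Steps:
$L{\left(r \right)} = \sqrt{2} \sqrt{r}$ ($L{\left(r \right)} = \sqrt{2 r} = \sqrt{2} \sqrt{r}$)
$c{\left(y,x \right)} = 0$ ($c{\left(y,x \right)} = - \frac{0 \cdot 2}{3} = \left(- \frac{1}{3}\right) 0 = 0$)
$Z{\left(N,d \right)} = N + d$
$\frac{1}{c{\left(-308,140 \right)} + Z{\left(-219,L{\left(-2 \right)} \right)}} = \frac{1}{0 - \left(219 - \sqrt{2} \sqrt{-2}\right)} = \frac{1}{0 - \left(219 - \sqrt{2} i \sqrt{2}\right)} = \frac{1}{0 - \left(219 - 2 i\right)} = \frac{1}{-219 + 2 i} = \frac{-219 - 2 i}{47965}$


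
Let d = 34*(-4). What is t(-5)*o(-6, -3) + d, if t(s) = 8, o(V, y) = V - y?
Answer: -160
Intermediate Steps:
d = -136
t(-5)*o(-6, -3) + d = 8*(-6 - 1*(-3)) - 136 = 8*(-6 + 3) - 136 = 8*(-3) - 136 = -24 - 136 = -160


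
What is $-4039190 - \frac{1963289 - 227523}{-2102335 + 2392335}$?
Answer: $- \frac{20195979927}{5000} \approx -4.0392 \cdot 10^{6}$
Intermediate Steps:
$-4039190 - \frac{1963289 - 227523}{-2102335 + 2392335} = -4039190 - \frac{1735766}{290000} = -4039190 - 1735766 \cdot \frac{1}{290000} = -4039190 - \frac{29927}{5000} = - \frac{20195979927}{5000}$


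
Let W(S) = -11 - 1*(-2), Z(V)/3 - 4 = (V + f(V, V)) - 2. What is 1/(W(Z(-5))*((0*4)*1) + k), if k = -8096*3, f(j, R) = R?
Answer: -1/24288 ≈ -4.1173e-5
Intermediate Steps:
Z(V) = 6 + 6*V (Z(V) = 12 + 3*((V + V) - 2) = 12 + 3*(2*V - 2) = 12 + 3*(-2 + 2*V) = 12 + (-6 + 6*V) = 6 + 6*V)
W(S) = -9 (W(S) = -11 + 2 = -9)
k = -24288
1/(W(Z(-5))*((0*4)*1) + k) = 1/(-9*0*4 - 24288) = 1/(-0 - 24288) = 1/(-9*0 - 24288) = 1/(0 - 24288) = 1/(-24288) = -1/24288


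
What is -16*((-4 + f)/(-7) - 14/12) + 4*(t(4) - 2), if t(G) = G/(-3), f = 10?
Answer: 400/21 ≈ 19.048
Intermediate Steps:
t(G) = -G/3 (t(G) = G*(-⅓) = -G/3)
-16*((-4 + f)/(-7) - 14/12) + 4*(t(4) - 2) = -16*((-4 + 10)/(-7) - 14/12) + 4*(-⅓*4 - 2) = -16*(6*(-⅐) - 14*1/12) + 4*(-4/3 - 2) = -16*(-6/7 - 7/6) + 4*(-10/3) = -16*(-85/42) - 40/3 = 680/21 - 40/3 = 400/21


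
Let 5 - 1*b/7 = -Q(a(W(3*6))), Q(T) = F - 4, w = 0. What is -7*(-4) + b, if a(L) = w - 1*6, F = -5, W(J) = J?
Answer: 0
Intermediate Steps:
a(L) = -6 (a(L) = 0 - 1*6 = 0 - 6 = -6)
Q(T) = -9 (Q(T) = -5 - 4 = -9)
b = -28 (b = 35 - (-7)*(-9) = 35 - 7*9 = 35 - 63 = -28)
-7*(-4) + b = -7*(-4) - 28 = 28 - 28 = 0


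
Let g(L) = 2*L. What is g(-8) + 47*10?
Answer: 454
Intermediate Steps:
g(-8) + 47*10 = 2*(-8) + 47*10 = -16 + 470 = 454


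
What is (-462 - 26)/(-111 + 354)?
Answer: -488/243 ≈ -2.0082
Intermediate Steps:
(-462 - 26)/(-111 + 354) = -488/243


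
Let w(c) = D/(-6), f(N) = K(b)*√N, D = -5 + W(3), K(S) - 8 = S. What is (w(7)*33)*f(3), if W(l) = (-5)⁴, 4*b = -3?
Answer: -49445*√3/2 ≈ -42821.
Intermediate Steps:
b = -¾ (b = (¼)*(-3) = -¾ ≈ -0.75000)
K(S) = 8 + S
W(l) = 625
D = 620 (D = -5 + 625 = 620)
f(N) = 29*√N/4 (f(N) = (8 - ¾)*√N = 29*√N/4)
w(c) = -310/3 (w(c) = 620/(-6) = 620*(-⅙) = -310/3)
(w(7)*33)*f(3) = (-310/3*33)*(29*√3/4) = -49445*√3/2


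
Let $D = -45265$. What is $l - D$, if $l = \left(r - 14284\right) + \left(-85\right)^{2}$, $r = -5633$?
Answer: $32573$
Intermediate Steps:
$l = -12692$ ($l = \left(-5633 - 14284\right) + \left(-85\right)^{2} = -19917 + 7225 = -12692$)
$l - D = -12692 - -45265 = -12692 + 45265 = 32573$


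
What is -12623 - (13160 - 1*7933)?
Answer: -17850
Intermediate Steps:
-12623 - (13160 - 1*7933) = -12623 - (13160 - 7933) = -12623 - 1*5227 = -12623 - 5227 = -17850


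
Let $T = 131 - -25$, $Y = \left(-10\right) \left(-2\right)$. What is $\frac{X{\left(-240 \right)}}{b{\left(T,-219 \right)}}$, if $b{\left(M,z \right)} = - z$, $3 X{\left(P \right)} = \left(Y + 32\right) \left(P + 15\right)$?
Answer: $- \frac{1300}{73} \approx -17.808$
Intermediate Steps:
$Y = 20$
$X{\left(P \right)} = 260 + \frac{52 P}{3}$ ($X{\left(P \right)} = \frac{\left(20 + 32\right) \left(P + 15\right)}{3} = \frac{52 \left(15 + P\right)}{3} = \frac{780 + 52 P}{3} = 260 + \frac{52 P}{3}$)
$T = 156$ ($T = 131 + 25 = 156$)
$\frac{X{\left(-240 \right)}}{b{\left(T,-219 \right)}} = \frac{260 + \frac{52}{3} \left(-240\right)}{\left(-1\right) \left(-219\right)} = \frac{260 - 4160}{219} = \left(-3900\right) \frac{1}{219} = - \frac{1300}{73}$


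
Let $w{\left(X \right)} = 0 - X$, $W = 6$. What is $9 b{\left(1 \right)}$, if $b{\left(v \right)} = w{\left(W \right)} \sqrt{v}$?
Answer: $-54$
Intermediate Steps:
$w{\left(X \right)} = - X$
$b{\left(v \right)} = - 6 \sqrt{v}$ ($b{\left(v \right)} = \left(-1\right) 6 \sqrt{v} = - 6 \sqrt{v}$)
$9 b{\left(1 \right)} = 9 \left(- 6 \sqrt{1}\right) = 9 \left(\left(-6\right) 1\right) = 9 \left(-6\right) = -54$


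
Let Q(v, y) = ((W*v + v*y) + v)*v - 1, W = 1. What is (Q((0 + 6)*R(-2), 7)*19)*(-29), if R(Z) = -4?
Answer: -2855833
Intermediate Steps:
Q(v, y) = -1 + v*(2*v + v*y) (Q(v, y) = ((1*v + v*y) + v)*v - 1 = ((v + v*y) + v)*v - 1 = (2*v + v*y)*v - 1 = v*(2*v + v*y) - 1 = -1 + v*(2*v + v*y))
(Q((0 + 6)*R(-2), 7)*19)*(-29) = ((-1 + 2*((0 + 6)*(-4))**2 + 7*((0 + 6)*(-4))**2)*19)*(-29) = ((-1 + 2*(6*(-4))**2 + 7*(6*(-4))**2)*19)*(-29) = ((-1 + 2*(-24)**2 + 7*(-24)**2)*19)*(-29) = ((-1 + 2*576 + 7*576)*19)*(-29) = ((-1 + 1152 + 4032)*19)*(-29) = (5183*19)*(-29) = 98477*(-29) = -2855833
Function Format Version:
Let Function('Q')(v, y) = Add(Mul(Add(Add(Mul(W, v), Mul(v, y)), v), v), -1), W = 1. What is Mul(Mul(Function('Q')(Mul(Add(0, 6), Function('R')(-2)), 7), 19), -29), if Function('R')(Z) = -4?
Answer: -2855833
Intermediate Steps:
Function('Q')(v, y) = Add(-1, Mul(v, Add(Mul(2, v), Mul(v, y)))) (Function('Q')(v, y) = Add(Mul(Add(Add(Mul(1, v), Mul(v, y)), v), v), -1) = Add(Mul(Add(Add(v, Mul(v, y)), v), v), -1) = Add(Mul(Add(Mul(2, v), Mul(v, y)), v), -1) = Add(Mul(v, Add(Mul(2, v), Mul(v, y))), -1) = Add(-1, Mul(v, Add(Mul(2, v), Mul(v, y)))))
Mul(Mul(Function('Q')(Mul(Add(0, 6), Function('R')(-2)), 7), 19), -29) = Mul(Mul(Add(-1, Mul(2, Pow(Mul(Add(0, 6), -4), 2)), Mul(7, Pow(Mul(Add(0, 6), -4), 2))), 19), -29) = Mul(Mul(Add(-1, Mul(2, Pow(Mul(6, -4), 2)), Mul(7, Pow(Mul(6, -4), 2))), 19), -29) = Mul(Mul(Add(-1, Mul(2, Pow(-24, 2)), Mul(7, Pow(-24, 2))), 19), -29) = Mul(Mul(Add(-1, Mul(2, 576), Mul(7, 576)), 19), -29) = Mul(Mul(Add(-1, 1152, 4032), 19), -29) = Mul(Mul(5183, 19), -29) = Mul(98477, -29) = -2855833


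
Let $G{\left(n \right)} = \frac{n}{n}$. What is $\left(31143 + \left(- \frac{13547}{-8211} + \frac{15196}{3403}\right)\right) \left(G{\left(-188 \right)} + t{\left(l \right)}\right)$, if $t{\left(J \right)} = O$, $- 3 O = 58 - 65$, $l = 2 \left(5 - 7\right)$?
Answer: $\frac{378421568920}{3644613} \approx 1.0383 \cdot 10^{5}$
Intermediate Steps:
$l = -4$ ($l = 2 \left(-2\right) = -4$)
$G{\left(n \right)} = 1$
$O = \frac{7}{3}$ ($O = - \frac{58 - 65}{3} = \left(- \frac{1}{3}\right) \left(-7\right) = \frac{7}{3} \approx 2.3333$)
$t{\left(J \right)} = \frac{7}{3}$
$\left(31143 + \left(- \frac{13547}{-8211} + \frac{15196}{3403}\right)\right) \left(G{\left(-188 \right)} + t{\left(l \right)}\right) = \left(31143 + \left(- \frac{13547}{-8211} + \frac{15196}{3403}\right)\right) \left(1 + \frac{7}{3}\right) = \left(31143 + \left(\left(-13547\right) \left(- \frac{1}{8211}\right) + 15196 \cdot \frac{1}{3403}\right)\right) \frac{10}{3} = \left(31143 + \left(\frac{589}{357} + \frac{15196}{3403}\right)\right) \frac{10}{3} = \left(31143 + \frac{7429339}{1214871}\right) \frac{10}{3} = \frac{37842156892}{1214871} \cdot \frac{10}{3} = \frac{378421568920}{3644613}$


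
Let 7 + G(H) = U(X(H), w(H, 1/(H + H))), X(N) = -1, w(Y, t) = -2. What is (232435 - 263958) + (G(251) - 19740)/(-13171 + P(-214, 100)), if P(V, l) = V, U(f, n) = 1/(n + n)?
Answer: -1687662431/53540 ≈ -31522.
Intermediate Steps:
U(f, n) = 1/(2*n)
G(H) = -29/4 (G(H) = -7 + (½)/(-2) = -7 + (½)*(-½) = -7 - ¼ = -29/4)
(232435 - 263958) + (G(251) - 19740)/(-13171 + P(-214, 100)) = (232435 - 263958) + (-29/4 - 19740)/(-13171 - 214) = -31523 - 78989/4/(-13385) = -31523 - 78989/4*(-1/13385) = -31523 + 78989/53540 = -1687662431/53540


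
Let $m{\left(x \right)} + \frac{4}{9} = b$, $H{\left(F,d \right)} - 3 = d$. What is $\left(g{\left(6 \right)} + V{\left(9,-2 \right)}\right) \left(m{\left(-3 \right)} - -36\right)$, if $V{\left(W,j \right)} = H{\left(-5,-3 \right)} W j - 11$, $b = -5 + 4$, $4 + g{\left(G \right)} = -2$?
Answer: $- \frac{5287}{9} \approx -587.44$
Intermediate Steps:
$H{\left(F,d \right)} = 3 + d$
$g{\left(G \right)} = -6$ ($g{\left(G \right)} = -4 - 2 = -6$)
$b = -1$
$m{\left(x \right)} = - \frac{13}{9}$ ($m{\left(x \right)} = - \frac{4}{9} - 1 = - \frac{13}{9}$)
$V{\left(W,j \right)} = -11$ ($V{\left(W,j \right)} = \left(3 - 3\right) W j - 11 = 0 W j - 11 = 0 j - 11 = 0 - 11 = -11$)
$\left(g{\left(6 \right)} + V{\left(9,-2 \right)}\right) \left(m{\left(-3 \right)} - -36\right) = \left(-6 - 11\right) \left(- \frac{13}{9} - -36\right) = - 17 \left(- \frac{13}{9} + 36\right) = \left(-17\right) \frac{311}{9} = - \frac{5287}{9}$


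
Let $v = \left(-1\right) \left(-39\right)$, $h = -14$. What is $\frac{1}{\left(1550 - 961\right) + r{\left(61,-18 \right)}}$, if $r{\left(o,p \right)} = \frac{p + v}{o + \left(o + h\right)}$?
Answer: $\frac{36}{21211} \approx 0.0016972$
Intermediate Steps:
$v = 39$
$r{\left(o,p \right)} = \frac{39 + p}{-14 + 2 o}$ ($r{\left(o,p \right)} = \frac{p + 39}{o + \left(o - 14\right)} = \frac{39 + p}{o + \left(-14 + o\right)} = \frac{39 + p}{-14 + 2 o}$)
$\frac{1}{\left(1550 - 961\right) + r{\left(61,-18 \right)}} = \frac{1}{\left(1550 - 961\right) + \frac{39 - 18}{2 \left(-7 + 61\right)}} = \frac{1}{589 + \frac{1}{2} \cdot \frac{1}{54} \cdot 21} = \frac{1}{589 + \frac{7}{36}} = \frac{1}{\frac{21211}{36}} = \frac{36}{21211}$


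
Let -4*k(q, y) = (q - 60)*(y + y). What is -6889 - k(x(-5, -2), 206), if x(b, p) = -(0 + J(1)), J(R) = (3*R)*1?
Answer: -13378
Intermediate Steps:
J(R) = 3*R
x(b, p) = -3 (x(b, p) = -(0 + 3*1) = -(0 + 3) = -1*3 = -3)
k(q, y) = -y*(-60 + q)/2 (k(q, y) = -(q - 60)*(y + y)/4 = -(-60 + q)*2*y/4 = -y*(-60 + q)/2)
-6889 - k(x(-5, -2), 206) = -6889 - 206*(60 - 1*(-3))/2 = -6889 - 206*(60 + 3)/2 = -6889 - 206*63/2 = -6889 - 1*6489 = -6889 - 6489 = -13378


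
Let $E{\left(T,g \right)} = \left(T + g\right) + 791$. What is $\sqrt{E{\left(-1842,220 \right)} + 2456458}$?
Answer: $\sqrt{2455627} \approx 1567.0$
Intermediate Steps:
$E{\left(T,g \right)} = 791 + T + g$
$\sqrt{E{\left(-1842,220 \right)} + 2456458} = \sqrt{\left(791 - 1842 + 220\right) + 2456458} = \sqrt{-831 + 2456458} = \sqrt{2455627}$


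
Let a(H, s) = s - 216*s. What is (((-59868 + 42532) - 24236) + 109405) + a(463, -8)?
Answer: 69553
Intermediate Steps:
a(H, s) = -215*s
(((-59868 + 42532) - 24236) + 109405) + a(463, -8) = (((-59868 + 42532) - 24236) + 109405) - 215*(-8) = ((-17336 - 24236) + 109405) + 1720 = (-41572 + 109405) + 1720 = 67833 + 1720 = 69553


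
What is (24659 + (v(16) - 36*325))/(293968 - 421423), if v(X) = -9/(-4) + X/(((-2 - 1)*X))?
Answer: -155531/1529460 ≈ -0.10169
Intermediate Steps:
v(X) = 23/12 (v(X) = -9*(-1/4) + X/((-3*X)) = 9/4 + X*(-1/(3*X)) = 9/4 - 1/3 = 23/12)
(24659 + (v(16) - 36*325))/(293968 - 421423) = (24659 + (23/12 - 36*325))/(293968 - 421423) = (24659 + (23/12 - 11700))/(-127455) = (24659 - 140377/12)*(-1/127455) = (155531/12)*(-1/127455) = -155531/1529460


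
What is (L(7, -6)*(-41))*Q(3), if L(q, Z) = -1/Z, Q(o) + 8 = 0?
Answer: 164/3 ≈ 54.667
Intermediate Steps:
Q(o) = -8 (Q(o) = -8 + 0 = -8)
(L(7, -6)*(-41))*Q(3) = (-1/(-6)*(-41))*(-8) = (-1*(-1/6)*(-41))*(-8) = ((1/6)*(-41))*(-8) = -41/6*(-8) = 164/3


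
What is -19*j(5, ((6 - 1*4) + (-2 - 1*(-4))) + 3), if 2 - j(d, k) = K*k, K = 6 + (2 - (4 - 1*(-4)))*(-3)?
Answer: 3154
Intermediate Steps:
K = 24 (K = 6 + (2 - (4 + 4))*(-3) = 6 + (2 - 1*8)*(-3) = 6 + (2 - 8)*(-3) = 6 - 6*(-3) = 6 + 18 = 24)
j(d, k) = 2 - 24*k
-19*j(5, ((6 - 1*4) + (-2 - 1*(-4))) + 3) = -19*(2 - 24*(((6 - 1*4) + (-2 - 1*(-4))) + 3)) = -19*(2 - 24*(((6 - 4) + (-2 + 4)) + 3)) = -19*(2 - 24*((2 + 2) + 3)) = -19*(2 - 24*(4 + 3)) = -19*(2 - 24*7) = -19*(2 - 168) = -19*(-166) = 3154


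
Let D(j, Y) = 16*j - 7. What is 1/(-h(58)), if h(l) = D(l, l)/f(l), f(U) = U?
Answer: -58/921 ≈ -0.062975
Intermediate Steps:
D(j, Y) = -7 + 16*j
h(l) = (-7 + 16*l)/l
1/(-h(58)) = 1/(-(16 - 7/58)) = 1/(-1*921/58) = 1/(-921/58) = -58/921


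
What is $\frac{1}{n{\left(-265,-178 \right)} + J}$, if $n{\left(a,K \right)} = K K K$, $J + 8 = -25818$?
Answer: $- \frac{1}{5665578} \approx -1.765 \cdot 10^{-7}$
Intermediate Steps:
$J = -25826$ ($J = -8 - 25818 = -25826$)
$n{\left(a,K \right)} = K^{3}$ ($n{\left(a,K \right)} = K^{2} K = K^{3}$)
$\frac{1}{n{\left(-265,-178 \right)} + J} = \frac{1}{\left(-178\right)^{3} - 25826} = \frac{1}{-5639752 - 25826} = \frac{1}{-5665578} = - \frac{1}{5665578}$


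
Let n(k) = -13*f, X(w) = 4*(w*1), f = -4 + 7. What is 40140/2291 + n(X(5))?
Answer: -49209/2291 ≈ -21.479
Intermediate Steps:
f = 3
X(w) = 4*w
n(k) = -39 (n(k) = -13*3 = -39)
40140/2291 + n(X(5)) = 40140/2291 - 39 = -49209/2291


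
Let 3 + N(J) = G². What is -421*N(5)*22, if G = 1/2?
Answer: 50941/2 ≈ 25471.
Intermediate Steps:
G = ½ ≈ 0.50000
N(J) = -11/4 (N(J) = -3 + (½)² = -3 + ¼ = -11/4)
-421*N(5)*22 = -(-4631)*22/4 = -421*(-121/2) = 50941/2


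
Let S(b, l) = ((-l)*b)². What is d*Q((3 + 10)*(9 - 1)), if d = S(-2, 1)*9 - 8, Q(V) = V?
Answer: 2912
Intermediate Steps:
S(b, l) = b²*l² (S(b, l) = (-b*l)² = b²*l²)
d = 28 (d = ((-2)²*1²)*9 - 8 = (4*1)*9 - 8 = 4*9 - 8 = 36 - 8 = 28)
d*Q((3 + 10)*(9 - 1)) = 28*((3 + 10)*(9 - 1)) = 28*(13*8) = 28*104 = 2912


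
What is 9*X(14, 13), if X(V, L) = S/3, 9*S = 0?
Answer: 0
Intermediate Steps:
S = 0 (S = (⅑)*0 = 0)
X(V, L) = 0 (X(V, L) = 0/3 = 0*(⅓) = 0)
9*X(14, 13) = 9*0 = 0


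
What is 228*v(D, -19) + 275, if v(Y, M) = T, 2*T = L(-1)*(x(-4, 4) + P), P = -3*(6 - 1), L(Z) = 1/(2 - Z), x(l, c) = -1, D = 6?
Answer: -333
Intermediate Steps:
P = -15 (P = -3*5 = -15)
T = -8/3 (T = ((-1/(-2 - 1))*(-1 - 15))/2 = (-1/(-3)*(-16))/2 = (-1*(-⅓)*(-16))/2 = ((⅓)*(-16))/2 = (½)*(-16/3) = -8/3 ≈ -2.6667)
v(Y, M) = -8/3
228*v(D, -19) + 275 = 228*(-8/3) + 275 = -608 + 275 = -333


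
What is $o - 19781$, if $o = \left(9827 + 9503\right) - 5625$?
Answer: $-6076$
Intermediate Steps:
$o = 13705$ ($o = 19330 - 5625 = 13705$)
$o - 19781 = 13705 - 19781 = -6076$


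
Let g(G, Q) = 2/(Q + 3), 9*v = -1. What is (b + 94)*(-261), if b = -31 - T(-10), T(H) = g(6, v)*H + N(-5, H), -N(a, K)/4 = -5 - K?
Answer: -305109/13 ≈ -23470.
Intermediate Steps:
v = -⅑ (v = (⅑)*(-1) = -⅑ ≈ -0.11111)
N(a, K) = 20 + 4*K (N(a, K) = -4*(-5 - K) = 20 + 4*K)
g(G, Q) = 2/(3 + Q)
T(H) = 20 + 61*H/13 (T(H) = (2/(3 - ⅑))*H + (20 + 4*H) = (2/(26/9))*H + (20 + 4*H) = (2*(9/26))*H + (20 + 4*H) = 9*H/13 + (20 + 4*H) = 20 + 61*H/13)
b = -53/13 (b = -31 - (20 + (61/13)*(-10)) = -31 - (20 - 610/13) = -31 - 1*(-350/13) = -31 + 350/13 = -53/13 ≈ -4.0769)
(b + 94)*(-261) = (-53/13 + 94)*(-261) = (1169/13)*(-261) = -305109/13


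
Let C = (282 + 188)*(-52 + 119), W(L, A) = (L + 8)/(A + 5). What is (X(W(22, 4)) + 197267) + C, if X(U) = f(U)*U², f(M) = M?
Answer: 6177439/27 ≈ 2.2879e+5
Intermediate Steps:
W(L, A) = (8 + L)/(5 + A)
C = 31490 (C = 470*67 = 31490)
X(U) = U³ (X(U) = U*U² = U³)
(X(W(22, 4)) + 197267) + C = (((8 + 22)/(5 + 4))³ + 197267) + 31490 = ((30/9)³ + 197267) + 31490 = (((⅑)*30)³ + 197267) + 31490 = ((10/3)³ + 197267) + 31490 = (1000/27 + 197267) + 31490 = 5327209/27 + 31490 = 6177439/27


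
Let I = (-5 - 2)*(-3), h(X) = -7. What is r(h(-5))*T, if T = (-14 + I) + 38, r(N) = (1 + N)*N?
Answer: 1890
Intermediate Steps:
I = 21 (I = -7*(-3) = 21)
r(N) = N*(1 + N)
T = 45 (T = (-14 + 21) + 38 = 7 + 38 = 45)
r(h(-5))*T = -7*(1 - 7)*45 = -7*(-6)*45 = 42*45 = 1890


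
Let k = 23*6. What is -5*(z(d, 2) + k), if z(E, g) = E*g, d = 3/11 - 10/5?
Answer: -7400/11 ≈ -672.73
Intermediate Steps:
d = -19/11 (d = 3*(1/11) - 10*⅕ = 3/11 - 2 = -19/11 ≈ -1.7273)
k = 138
-5*(z(d, 2) + k) = -5*(-19/11*2 + 138) = -5*(-38/11 + 138) = -5*1480/11 = -7400/11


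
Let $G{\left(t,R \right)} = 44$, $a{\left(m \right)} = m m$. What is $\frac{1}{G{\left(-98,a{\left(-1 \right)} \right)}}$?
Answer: $\frac{1}{44} \approx 0.022727$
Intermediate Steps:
$a{\left(m \right)} = m^{2}$
$\frac{1}{G{\left(-98,a{\left(-1 \right)} \right)}} = \frac{1}{44}$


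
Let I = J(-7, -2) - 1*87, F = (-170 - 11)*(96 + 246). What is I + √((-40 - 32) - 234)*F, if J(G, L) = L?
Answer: -89 - 185706*I*√34 ≈ -89.0 - 1.0828e+6*I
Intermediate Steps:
F = -61902 (F = -181*342 = -61902)
I = -89 (I = -2 - 1*87 = -2 - 87 = -89)
I + √((-40 - 32) - 234)*F = -89 + √((-40 - 32) - 234)*(-61902) = -89 + √(-72 - 234)*(-61902) = -89 + √(-306)*(-61902) = -89 + (3*I*√34)*(-61902) = -89 - 185706*I*√34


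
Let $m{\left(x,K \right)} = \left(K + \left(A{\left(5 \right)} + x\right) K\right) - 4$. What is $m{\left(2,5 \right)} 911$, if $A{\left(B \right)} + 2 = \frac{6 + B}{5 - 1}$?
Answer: $\frac{53749}{4} \approx 13437.0$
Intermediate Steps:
$A{\left(B \right)} = - \frac{1}{2} + \frac{B}{4}$ ($A{\left(B \right)} = -2 + \frac{6 + B}{5 - 1} = -2 + \frac{6 + B}{4} = -2 + \left(6 + B\right) \frac{1}{4} = -2 + \left(\frac{3}{2} + \frac{B}{4}\right) = - \frac{1}{2} + \frac{B}{4}$)
$m{\left(x,K \right)} = -4 + K + K \left(\frac{3}{4} + x\right)$ ($m{\left(x,K \right)} = \left(K + \left(\left(- \frac{1}{2} + \frac{1}{4} \cdot 5\right) + x\right) K\right) - 4 = \left(K + \left(\left(- \frac{1}{2} + \frac{5}{4}\right) + x\right) K\right) - 4 = \left(K + \left(\frac{3}{4} + x\right) K\right) - 4 = \left(K + K \left(\frac{3}{4} + x\right)\right) - 4 = -4 + K + K \left(\frac{3}{4} + x\right)$)
$m{\left(2,5 \right)} 911 = \left(-4 + \frac{7}{4} \cdot 5 + 5 \cdot 2\right) 911 = \left(-4 + \frac{35}{4} + 10\right) 911 = \frac{59}{4} \cdot 911 = \frac{53749}{4}$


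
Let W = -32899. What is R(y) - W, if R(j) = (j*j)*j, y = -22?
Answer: 22251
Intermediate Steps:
R(j) = j**3 (R(j) = j**2*j = j**3)
R(y) - W = (-22)**3 - 1*(-32899) = -10648 + 32899 = 22251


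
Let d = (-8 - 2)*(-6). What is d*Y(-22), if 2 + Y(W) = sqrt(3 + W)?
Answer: -120 + 60*I*sqrt(19) ≈ -120.0 + 261.53*I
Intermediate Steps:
d = 60 (d = -10*(-6) = 60)
Y(W) = -2 + sqrt(3 + W)
d*Y(-22) = 60*(-2 + sqrt(3 - 22)) = 60*(-2 + sqrt(-19)) = 60*(-2 + I*sqrt(19)) = -120 + 60*I*sqrt(19)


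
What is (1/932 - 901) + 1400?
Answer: 465069/932 ≈ 499.00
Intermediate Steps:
(1/932 - 901) + 1400 = -839731/932 + 1400 = 465069/932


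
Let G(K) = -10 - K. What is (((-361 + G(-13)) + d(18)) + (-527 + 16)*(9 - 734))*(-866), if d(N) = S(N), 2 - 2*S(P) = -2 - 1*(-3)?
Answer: -320521755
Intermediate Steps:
S(P) = ½ (S(P) = 1 - (-2 - 1*(-3))/2 = 1 - (-2 + 3)/2 = 1 - ½*1 = 1 - ½ = ½)
d(N) = ½
(((-361 + G(-13)) + d(18)) + (-527 + 16)*(9 - 734))*(-866) = (((-361 + (-10 - 1*(-13))) + ½) + (-527 + 16)*(9 - 734))*(-866) = (((-361 + (-10 + 13)) + ½) - 511*(-725))*(-866) = (((-361 + 3) + ½) + 370475)*(-866) = ((-358 + ½) + 370475)*(-866) = (-715/2 + 370475)*(-866) = (740235/2)*(-866) = -320521755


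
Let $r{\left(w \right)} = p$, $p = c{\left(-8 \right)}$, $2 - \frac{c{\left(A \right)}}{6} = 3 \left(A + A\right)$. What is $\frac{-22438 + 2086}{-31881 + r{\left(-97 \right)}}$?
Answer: $\frac{6784}{10527} \approx 0.64444$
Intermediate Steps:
$c{\left(A \right)} = 12 - 36 A$ ($c{\left(A \right)} = 12 - 6 \cdot 3 \left(A + A\right) = 12 - 6 \cdot 3 \cdot 2 A = 12 - 6 \cdot 6 A = 12 - 36 A$)
$p = 300$ ($p = 12 - -288 = 12 + 288 = 300$)
$r{\left(w \right)} = 300$
$\frac{-22438 + 2086}{-31881 + r{\left(-97 \right)}} = \frac{-22438 + 2086}{-31881 + 300} = - \frac{20352}{-31581} = \left(-20352\right) \left(- \frac{1}{31581}\right) = \frac{6784}{10527}$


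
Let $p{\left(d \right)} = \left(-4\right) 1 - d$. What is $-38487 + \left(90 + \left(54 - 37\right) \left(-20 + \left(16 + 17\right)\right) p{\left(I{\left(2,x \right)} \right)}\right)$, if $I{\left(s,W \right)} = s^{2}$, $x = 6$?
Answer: $-40165$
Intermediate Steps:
$p{\left(d \right)} = -4 - d$
$-38487 + \left(90 + \left(54 - 37\right) \left(-20 + \left(16 + 17\right)\right) p{\left(I{\left(2,x \right)} \right)}\right) = -38487 + \left(90 + \left(54 - 37\right) \left(-20 + \left(16 + 17\right)\right) \left(-4 - 2^{2}\right)\right) = -38487 + \left(90 + 17 \left(-20 + 33\right) \left(-4 - 4\right)\right) = -38487 + \left(90 + 17 \cdot 13 \left(-4 - 4\right)\right) = -38487 + \left(90 + 221 \left(-8\right)\right) = -38487 + \left(90 - 1768\right) = -38487 - 1678 = -40165$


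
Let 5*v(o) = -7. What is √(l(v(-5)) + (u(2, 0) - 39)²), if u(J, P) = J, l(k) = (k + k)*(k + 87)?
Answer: 3*√3137/5 ≈ 33.605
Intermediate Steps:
v(o) = -7/5 (v(o) = (⅕)*(-7) = -7/5)
l(k) = 2*k*(87 + k) (l(k) = (2*k)*(87 + k) = 2*k*(87 + k))
√(l(v(-5)) + (u(2, 0) - 39)²) = √(2*(-7/5)*(87 - 7/5) + (2 - 39)²) = √(2*(-7/5)*(428/5) + (-37)²) = √(-5992/25 + 1369) = √(28233/25) = 3*√3137/5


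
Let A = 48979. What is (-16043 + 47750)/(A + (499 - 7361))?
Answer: 10569/14039 ≈ 0.75283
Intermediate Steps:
(-16043 + 47750)/(A + (499 - 7361)) = (-16043 + 47750)/(48979 + (499 - 7361)) = 31707/(48979 - 6862) = 31707/42117 = 31707*(1/42117) = 10569/14039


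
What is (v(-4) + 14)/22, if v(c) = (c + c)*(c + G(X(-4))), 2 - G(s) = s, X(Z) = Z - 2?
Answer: -9/11 ≈ -0.81818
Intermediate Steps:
X(Z) = -2 + Z
G(s) = 2 - s
v(c) = 2*c*(8 + c) (v(c) = (c + c)*(c + (2 - (-2 - 4))) = (2*c)*(c + (2 - 1*(-6))) = (2*c)*(c + (2 + 6)) = (2*c)*(c + 8) = (2*c)*(8 + c) = 2*c*(8 + c))
(v(-4) + 14)/22 = (2*(-4)*(8 - 4) + 14)/22 = (2*(-4)*4 + 14)*(1/22) = (-32 + 14)*(1/22) = -18*1/22 = -9/11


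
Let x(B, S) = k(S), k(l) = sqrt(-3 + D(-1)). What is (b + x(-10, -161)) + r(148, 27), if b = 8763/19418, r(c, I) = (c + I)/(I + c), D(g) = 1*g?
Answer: 28181/19418 + 2*I ≈ 1.4513 + 2.0*I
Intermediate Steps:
D(g) = g
k(l) = 2*I (k(l) = sqrt(-3 - 1) = sqrt(-4) = 2*I)
r(c, I) = 1 (r(c, I) = (I + c)/(I + c) = 1)
x(B, S) = 2*I
b = 8763/19418 (b = 8763*(1/19418) = 8763/19418 ≈ 0.45128)
(b + x(-10, -161)) + r(148, 27) = (8763/19418 + 2*I) + 1 = 28181/19418 + 2*I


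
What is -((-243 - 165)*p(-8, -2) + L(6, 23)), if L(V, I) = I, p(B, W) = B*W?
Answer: 6505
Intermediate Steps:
-((-243 - 165)*p(-8, -2) + L(6, 23)) = -((-243 - 165)*(-8*(-2)) + 23) = -(-408*16 + 23) = -(-6528 + 23) = -1*(-6505) = 6505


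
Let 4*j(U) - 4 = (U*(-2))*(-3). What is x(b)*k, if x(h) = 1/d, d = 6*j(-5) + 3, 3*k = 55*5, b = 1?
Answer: -275/108 ≈ -2.5463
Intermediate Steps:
j(U) = 1 + 3*U/2 (j(U) = 1 + ((U*(-2))*(-3))/4 = 1 + (-2*U*(-3))/4 = 1 + (6*U)/4 = 1 + 3*U/2)
k = 275/3 (k = (55*5)/3 = (1/3)*275 = 275/3 ≈ 91.667)
d = -36 (d = 6*(1 + (3/2)*(-5)) + 3 = 6*(1 - 15/2) + 3 = 6*(-13/2) + 3 = -39 + 3 = -36)
x(h) = -1/36 (x(h) = 1/(-36) = -1/36)
x(b)*k = -1/36*275/3 = -275/108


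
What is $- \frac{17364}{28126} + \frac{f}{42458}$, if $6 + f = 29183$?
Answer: $\frac{41695795}{597086854} \approx 0.069832$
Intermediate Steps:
$f = 29177$ ($f = -6 + 29183 = 29177$)
$- \frac{17364}{28126} + \frac{f}{42458} = - \frac{17364}{28126} + \frac{29177}{42458} = \left(-17364\right) \frac{1}{28126} + 29177 \cdot \frac{1}{42458} = - \frac{8682}{14063} + \frac{29177}{42458} = \frac{41695795}{597086854}$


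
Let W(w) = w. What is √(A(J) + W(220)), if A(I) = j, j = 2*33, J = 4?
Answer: √286 ≈ 16.912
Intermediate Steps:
j = 66
A(I) = 66
√(A(J) + W(220)) = √(66 + 220) = √286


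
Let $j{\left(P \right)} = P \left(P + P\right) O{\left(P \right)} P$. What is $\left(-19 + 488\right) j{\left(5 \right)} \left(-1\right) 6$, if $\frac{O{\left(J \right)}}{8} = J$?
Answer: $-28140000$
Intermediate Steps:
$O{\left(J \right)} = 8 J$
$j{\left(P \right)} = 16 P^{4}$ ($j{\left(P \right)} = P \left(P + P\right) 8 P P = P 2 P 8 P P = 2 P^{2} \cdot 8 P P = 16 P^{3} P = 16 P^{4}$)
$\left(-19 + 488\right) j{\left(5 \right)} \left(-1\right) 6 = \left(-19 + 488\right) 16 \cdot 5^{4} \left(-1\right) 6 = 469 \cdot 16 \cdot 625 \left(-1\right) 6 = 469 \cdot 10000 \left(-1\right) 6 = 469 \left(\left(-10000\right) 6\right) = 469 \left(-60000\right) = -28140000$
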